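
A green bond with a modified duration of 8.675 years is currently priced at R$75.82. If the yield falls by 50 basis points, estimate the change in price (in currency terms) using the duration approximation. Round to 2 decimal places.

Duration approximation: ΔP/P ≈ -D_mod · Δy = -8.675 × (-0.005) = +0.043375.
ΔP ≈ 75.82 × (+0.043375) = +3.2886925.

+R$3.29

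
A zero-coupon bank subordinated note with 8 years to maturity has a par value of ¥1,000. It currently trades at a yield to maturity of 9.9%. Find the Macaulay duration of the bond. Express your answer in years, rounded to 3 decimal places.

8.000 years

A zero-coupon bond has a single cash flow at maturity, so its Macaulay duration equals its maturity: 8 years.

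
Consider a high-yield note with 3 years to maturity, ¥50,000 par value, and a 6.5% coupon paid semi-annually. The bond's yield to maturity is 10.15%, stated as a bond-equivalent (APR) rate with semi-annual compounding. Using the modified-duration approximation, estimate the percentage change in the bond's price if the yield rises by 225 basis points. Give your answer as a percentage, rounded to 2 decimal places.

-5.91%

Periodic yield y = 0.05075. Modified duration first:
  t   CF        PV=CF/(1+0.05075)^t    t·PV
  1     1,625.00     1,546.5144     1,546.5144
  2     1,625.00     1,471.8196     2,943.6391
  3     1,625.00     1,400.7324     4,202.1972
  4     1,625.00     1,333.0786     5,332.3146
  5     1,625.00     1,268.6925     6,343.4625
  6    51,625.00    38,358.6817   230,152.0900
  Σ                 45,379.5191   250,520.2177
P = 45,379.5191; D_Mac = 5.52056 half-year periods = 2.76028 yrs; D_mod = 2.76028/(1+0.05075) = 2.62696 yrs.
ΔP/P ≈ -D_mod · Δy = -2.62696 × (+0.0225) = -0.059107 = -5.9107%.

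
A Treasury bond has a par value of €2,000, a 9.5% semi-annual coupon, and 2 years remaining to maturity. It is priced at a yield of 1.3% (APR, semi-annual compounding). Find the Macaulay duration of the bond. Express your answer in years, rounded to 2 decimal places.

1.88 years

Periodic yield y = 0.0065. Discount each cash flow and weight by its period:
  t   CF        PV=CF/(1+0.0065)^t    t·PV
  1        95.00        94.3865        94.3865
  2        95.00        93.7769       187.5539
  3        95.00        93.1713       279.5140
  4     2,095.00     2,041.4038     8,165.6150
  Σ                  2,322.7385     8,727.0694
Price P = Σ PV = 2,322.7385.
Macaulay duration = Σ(t·PV) / P = 8,727.0694 / 2,322.7385 = 3.75723 half-year periods.
In years: 3.75723 / 2 = 1.87862 years.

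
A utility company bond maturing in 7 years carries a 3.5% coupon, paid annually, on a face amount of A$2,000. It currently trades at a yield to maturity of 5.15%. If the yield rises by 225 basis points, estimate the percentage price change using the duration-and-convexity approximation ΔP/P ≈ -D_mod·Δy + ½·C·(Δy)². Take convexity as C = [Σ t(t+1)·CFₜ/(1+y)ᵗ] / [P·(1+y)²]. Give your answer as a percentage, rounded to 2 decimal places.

-12.34%

With y = 0.0515:
  t   CF        PV=CF/(1+0.0515)^t    t·PV        t(t+1)·PV
  1        70.00        66.5716        66.5716         133.1431
  2        70.00        63.3110       126.6221         379.8663
  3        70.00        60.2102       180.6307         722.5226
  4        70.00        57.2613       229.0451       1,145.2253
  5        70.00        54.4567       272.2837       1,633.7023
  6        70.00        51.7896       310.7375       2,175.1623
  7     2,070.00     1,456.4830    10,195.3807      81,563.0454
  Σ                  1,810.0834    11,381.2712      87,752.6673
P = 1,810.0834; D_Mac = 6.28771 yrs; D_mod = 5.97975 yrs; C = 43.84733.
Duration effect: -5.97975 × (+0.0225) = -0.134544
Convexity effect: 0.5 × 43.84733 × (0.0225)² = +0.0110989
ΔP/P ≈ -0.134544 + 0.0110989 = -0.123445 = -12.3445%.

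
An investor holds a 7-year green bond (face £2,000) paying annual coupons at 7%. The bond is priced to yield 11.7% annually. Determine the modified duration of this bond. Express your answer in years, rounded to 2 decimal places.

5.00 years

Periodic yield y = 0.117. First find Macaulay duration:
  t   CF        PV=CF/(1+0.117)^t    t·PV
  1       140.00       125.3357       125.3357
  2       140.00       112.2074       224.4149
  3       140.00       100.4543       301.3629
  4       140.00        89.9322       359.7289
  5       140.00        80.5123       402.5614
  6       140.00        72.0790       432.4742
  7     2,140.00       986.3739     6,904.6171
  Σ                  1,566.8949     8,750.4952
P = 1,566.8949; Macaulay duration = 8,750.4952 / 1,566.8949 = 5.58461 years.
Modified duration = D_Mac / (1 + y) = 5.58461 / 1.117 = 4.99965 years.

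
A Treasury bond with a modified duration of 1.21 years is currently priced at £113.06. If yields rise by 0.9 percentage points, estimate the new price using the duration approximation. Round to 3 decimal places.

£111.829

Duration approximation: ΔP/P ≈ -D_mod · Δy = -1.21 × (+0.009) = -0.010890.
New price ≈ 113.06 × (1 - 0.010890) = 111.8287766.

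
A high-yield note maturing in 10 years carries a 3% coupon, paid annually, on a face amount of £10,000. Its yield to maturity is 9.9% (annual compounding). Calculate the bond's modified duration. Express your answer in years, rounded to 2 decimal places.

Periodic yield y = 0.099. First find Macaulay duration:
  t   CF        PV=CF/(1+0.099)^t    t·PV
  1       300.00       272.9754       272.9754
  2       300.00       248.3853       496.7706
  3       300.00       226.0103       678.0308
  4       300.00       205.6508       822.6034
  5       300.00       187.1254       935.6271
  6       300.00       170.2688     1,021.6129
  7       300.00       154.9307     1,084.5147
  8       300.00       140.9742     1,127.7938
  9       300.00       128.2750     1,154.4750
  10   10,300.00     4,007.3779    40,073.7792
  Σ                  5,741.9739    47,668.1828
P = 5,741.9739; Macaulay duration = 47,668.1828 / 5,741.9739 = 8.30171 years.
Modified duration = D_Mac / (1 + y) = 8.30171 / 1.099 = 7.55387 years.

7.55 years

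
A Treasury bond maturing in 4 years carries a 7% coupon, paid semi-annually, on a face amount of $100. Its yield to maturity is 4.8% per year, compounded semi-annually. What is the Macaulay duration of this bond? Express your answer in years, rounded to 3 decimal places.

3.577 years

Periodic yield y = 0.024. Discount each cash flow and weight by its period:
  t   CF        PV=CF/(1+0.024)^t    t·PV
  1         3.50         3.4180         3.4180
  2         3.50         3.3379         6.6757
  3         3.50         3.2596         9.7789
  4         3.50         3.1832        12.7329
  5         3.50         3.1086        15.5431
  6         3.50         3.0358        18.2146
  7         3.50         2.9646        20.7523
  8       103.50        85.6132       684.9055
  Σ                    107.9209       772.0211
Price P = Σ PV = 107.9209.
Macaulay duration = Σ(t·PV) / P = 772.0211 / 107.9209 = 7.15358 half-year periods.
In years: 7.15358 / 2 = 3.57679 years.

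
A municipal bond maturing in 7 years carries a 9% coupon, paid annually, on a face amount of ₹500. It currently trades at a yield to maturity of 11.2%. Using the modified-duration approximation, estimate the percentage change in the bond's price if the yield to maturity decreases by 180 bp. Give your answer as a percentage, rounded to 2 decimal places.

Periodic yield y = 0.112. Modified duration first:
  t   CF        PV=CF/(1+0.112)^t    t·PV
  1        45.00        40.4676        40.4676
  2        45.00        36.3917        72.7835
  3        45.00        32.7264        98.1792
  4        45.00        29.4302       117.7208
  5        45.00        26.4660       132.3301
  6        45.00        23.8004       142.8022
  7       545.00       259.2167     1,814.5170
  Σ                    448.4991     2,418.8004
P = 448.4991; D_Mac = 5.39310 yrs; D_mod = 5.39310/(1+0.112) = 4.84991 yrs.
ΔP/P ≈ -D_mod · Δy = -4.84991 × (-0.018) = +0.087298 = +8.7298%.

+8.73%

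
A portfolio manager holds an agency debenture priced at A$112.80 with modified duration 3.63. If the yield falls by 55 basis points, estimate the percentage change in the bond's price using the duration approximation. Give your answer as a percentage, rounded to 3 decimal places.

+1.997%

Duration approximation: ΔP/P ≈ -D_mod · Δy = -3.63 × (-0.0055) = +0.019965.
As a percentage: +1.9965%.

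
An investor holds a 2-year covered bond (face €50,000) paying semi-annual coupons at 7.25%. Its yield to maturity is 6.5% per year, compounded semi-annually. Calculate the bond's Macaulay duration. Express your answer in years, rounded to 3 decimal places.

Periodic yield y = 0.0325. Discount each cash flow and weight by its period:
  t   CF        PV=CF/(1+0.0325)^t    t·PV
  1     1,812.50     1,755.4479     1,755.4479
  2     1,812.50     1,700.1917     3,400.3834
  3     1,812.50     1,646.6748     4,940.0243
  4    51,812.50    45,590.4949   182,361.9796
  Σ                 50,692.8093   192,457.8353
Price P = Σ PV = 50,692.8093.
Macaulay duration = Σ(t·PV) / P = 192,457.8353 / 50,692.8093 = 3.79655 half-year periods.
In years: 3.79655 / 2 = 1.89828 years.

1.898 years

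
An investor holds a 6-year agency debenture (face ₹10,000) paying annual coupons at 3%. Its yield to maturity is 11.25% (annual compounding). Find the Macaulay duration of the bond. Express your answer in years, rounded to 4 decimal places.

5.4584 years

Periodic yield y = 0.1125. Discount each cash flow and weight by its year:
  t   CF        PV=CF/(1+0.1125)^t    t·PV
  1       300.00       269.6629       269.6629
  2       300.00       242.3936       484.7873
  3       300.00       217.8819       653.6458
  4       300.00       195.8489       783.3957
  5       300.00       176.0440       880.2199
  6    10,300.00     5,432.9675    32,597.8050
  Σ                  6,534.7989    35,669.5165
Price P = Σ PV = 6,534.7989.
Macaulay duration = Σ(t·PV) / P = 35,669.5165 / 6,534.7989 = 5.45840 years.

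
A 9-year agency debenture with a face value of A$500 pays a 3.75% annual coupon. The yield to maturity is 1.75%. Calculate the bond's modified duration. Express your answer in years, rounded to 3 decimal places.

7.770 years

Periodic yield y = 0.0175. First find Macaulay duration:
  t   CF        PV=CF/(1+0.0175)^t    t·PV
  1        18.75        18.4275        18.4275
  2        18.75        18.1106        36.2212
  3        18.75        17.7991        53.3973
  4        18.75        17.4930        69.9719
  5        18.75        17.1921        85.9606
  6        18.75        16.8964       101.3785
  7        18.75        16.6058       116.2407
  8        18.75        16.3202       130.5617
  9       518.75       443.7602     3,993.8418
  Σ                    582.6049     4,606.0012
P = 582.6049; Macaulay duration = 4,606.0012 / 582.6049 = 7.90587 years.
Modified duration = D_Mac / (1 + y) = 7.90587 / 1.0175 = 7.76990 years.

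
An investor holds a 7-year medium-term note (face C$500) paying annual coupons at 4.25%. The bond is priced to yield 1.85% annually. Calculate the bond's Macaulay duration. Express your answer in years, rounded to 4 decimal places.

6.2646 years

Periodic yield y = 0.0185. Discount each cash flow and weight by its year:
  t   CF        PV=CF/(1+0.0185)^t    t·PV
  1        21.25        20.8640        20.8640
  2        21.25        20.4850        40.9701
  3        21.25        20.1130        60.3389
  4        21.25        19.7476        78.9905
  5        21.25        19.3889        96.9446
  6        21.25        19.0367       114.2205
  7       521.25       458.4784     3,209.3485
  Σ                    578.1137     3,621.6770
Price P = Σ PV = 578.1137.
Macaulay duration = Σ(t·PV) / P = 3,621.6770 / 578.1137 = 6.26465 years.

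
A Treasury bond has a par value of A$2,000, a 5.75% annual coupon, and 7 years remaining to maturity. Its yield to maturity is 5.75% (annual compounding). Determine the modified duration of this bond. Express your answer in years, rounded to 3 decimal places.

Periodic yield y = 0.0575. First find Macaulay duration:
  t   CF        PV=CF/(1+0.0575)^t    t·PV
  1       115.00       108.7470       108.7470
  2       115.00       102.8341       205.6682
  3       115.00        97.2426       291.7279
  4       115.00        91.9552       367.8208
  5       115.00        86.9553       434.7764
  6       115.00        82.2272       493.3633
  7     2,115.00     1,430.0385    10,010.2697
  Σ                  2,000.0000    11,912.3734
P = 2,000.0000; Macaulay duration = 11,912.3734 / 2,000.0000 = 5.95619 years.
Modified duration = D_Mac / (1 + y) = 5.95619 / 1.0575 = 5.63233 years.

5.632 years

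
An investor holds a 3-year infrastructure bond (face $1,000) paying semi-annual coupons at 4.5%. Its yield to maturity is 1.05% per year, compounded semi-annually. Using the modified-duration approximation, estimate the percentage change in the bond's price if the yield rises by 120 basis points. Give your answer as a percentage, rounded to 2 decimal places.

Periodic yield y = 0.00525. Modified duration first:
  t   CF        PV=CF/(1+0.00525)^t    t·PV
  1        22.50        22.3825        22.3825
  2        22.50        22.2656        44.5312
  3        22.50        22.1493        66.4479
  4        22.50        22.0336        88.1345
  5        22.50        21.9186       109.5928
  6     1,022.50       990.8749     5,945.2494
  Σ                  1,101.6245     6,276.3384
P = 1,101.6245; D_Mac = 5.69735 half-year periods = 2.84867 yrs; D_mod = 2.84867/(1+0.00525) = 2.83380 yrs.
ΔP/P ≈ -D_mod · Δy = -2.83380 × (+0.012) = -0.034006 = -3.4006%.

-3.40%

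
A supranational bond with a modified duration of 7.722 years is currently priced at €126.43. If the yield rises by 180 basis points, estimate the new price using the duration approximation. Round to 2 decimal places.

€108.86

Duration approximation: ΔP/P ≈ -D_mod · Δy = -7.722 × (+0.018) = -0.138996.
New price ≈ 126.43 × (1 - 0.138996) = 108.85673572.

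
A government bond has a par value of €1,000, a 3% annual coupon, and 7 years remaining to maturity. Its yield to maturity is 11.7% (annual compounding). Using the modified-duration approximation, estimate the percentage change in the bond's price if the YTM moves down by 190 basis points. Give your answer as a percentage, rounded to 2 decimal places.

+10.56%

Periodic yield y = 0.117. Modified duration first:
  t   CF        PV=CF/(1+0.117)^t    t·PV
  1        30.00        26.8577        26.8577
  2        30.00        24.0445        48.0889
  3        30.00        21.5259        64.5778
  4        30.00        19.2712        77.0848
  5        30.00        17.2526        86.2632
  6        30.00        15.4455        92.6731
  7     1,030.00       474.7500     3,323.2503
  Σ                    599.1474     3,718.7956
P = 599.1474; D_Mac = 6.20681 yrs; D_mod = 6.20681/(1+0.117) = 5.55668 yrs.
ΔP/P ≈ -D_mod · Δy = -5.55668 × (-0.019) = +0.105577 = +10.5577%.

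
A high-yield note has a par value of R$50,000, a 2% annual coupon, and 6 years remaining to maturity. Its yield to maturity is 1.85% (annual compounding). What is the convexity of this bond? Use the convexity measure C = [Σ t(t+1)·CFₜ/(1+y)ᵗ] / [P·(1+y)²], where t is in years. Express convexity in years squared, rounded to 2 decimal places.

With y = 0.0185:
  t   CF        PV=CF/(1+0.0185)^t    t·PV        t(t+1)·PV
  1     1,000.00       981.8360       981.8360       1,963.6721
  2     1,000.00       964.0020     1,928.0040       5,784.0120
  3     1,000.00       946.4919     2,839.4757      11,357.9028
  4     1,000.00       929.2998     3,717.1994      18,585.9970
  5     1,000.00       912.4201     4,562.1004      27,372.6023
  6    51,000.00    45,688.1924   274,129.1544   1,918,904.0810
  Σ                 50,422.2423   288,157.7699   1,983,968.2671
P = 50,422.2423.
Convexity = Σ t(t+1)·PV / [P·(1+y)²] = 1,983,968.2671 / (50,422.2423 × 1.037342) = 37.93067.

37.93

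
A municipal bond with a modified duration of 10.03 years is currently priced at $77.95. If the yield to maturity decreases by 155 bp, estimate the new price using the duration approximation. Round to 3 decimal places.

$90.068

Duration approximation: ΔP/P ≈ -D_mod · Δy = -10.03 × (-0.0155) = +0.155465.
New price ≈ 77.95 × (1 + 0.155465) = 90.06849675.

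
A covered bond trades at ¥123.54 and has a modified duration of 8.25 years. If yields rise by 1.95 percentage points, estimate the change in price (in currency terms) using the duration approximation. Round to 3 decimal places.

-¥19.874

Duration approximation: ΔP/P ≈ -D_mod · Δy = -8.25 × (+0.0195) = -0.160875.
ΔP ≈ 123.54 × (-0.160875) = -19.8744975.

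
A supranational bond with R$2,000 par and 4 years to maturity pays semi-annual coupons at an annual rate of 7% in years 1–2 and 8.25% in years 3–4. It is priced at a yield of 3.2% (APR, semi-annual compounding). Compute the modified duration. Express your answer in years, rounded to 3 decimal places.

3.527 years

Periodic yield y = 0.016. First find Macaulay duration:
  t   CF        PV=CF/(1+0.016)^t    t·PV
  1        70.00        68.8976        68.8976
  2        70.00        67.8126       135.6253
  3        70.00        66.7447       200.2342
  4        70.00        65.6936       262.7745
  5        82.50        76.2053       381.0267
  6        82.50        75.0053       450.0315
  7        82.50        73.8241       516.7685
  8     2,082.50     1,834.1521    14,673.2168
  Σ                  2,328.3354    16,688.5751
P = 2,328.3354; Macaulay duration = 16,688.5751 / 2,328.3354 = 7.16760 half-year periods = 3.58380 years.
Modified duration = D_Mac / (1 + y) = 3.58380 / 1.016 = 3.52736 years.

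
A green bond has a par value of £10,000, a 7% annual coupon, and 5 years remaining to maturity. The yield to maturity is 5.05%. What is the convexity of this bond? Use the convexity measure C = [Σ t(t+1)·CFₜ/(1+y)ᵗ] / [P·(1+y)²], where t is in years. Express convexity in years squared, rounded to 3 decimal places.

22.965

With y = 0.0505:
  t   CF        PV=CF/(1+0.0505)^t    t·PV        t(t+1)·PV
  1       700.00       666.3494       666.3494       1,332.6987
  2       700.00       634.3164     1,268.6328       3,805.8983
  3       700.00       603.8233     1,811.4699       7,245.8796
  4       700.00       574.7961     2,299.1844      11,495.9220
  5    10,700.00     8,363.7972    41,818.9860     250,913.9161
  Σ                 10,843.0823    47,864.6224     274,794.3148
P = 10,843.0823.
Convexity = Σ t(t+1)·PV / [P·(1+y)²] = 274,794.3148 / (10,843.0823 × 1.103550) = 22.96481.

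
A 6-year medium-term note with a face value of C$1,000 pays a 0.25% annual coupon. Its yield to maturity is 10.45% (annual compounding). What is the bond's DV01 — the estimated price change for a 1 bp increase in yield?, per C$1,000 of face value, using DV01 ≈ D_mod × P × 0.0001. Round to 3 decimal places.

C$0.302

Periodic yield y = 0.1045.
  t   CF        PV=CF/(1+0.1045)^t    t·PV
  1         2.50         2.2635         2.2635
  2         2.50         2.0493         4.0986
  3         2.50         1.8554         5.5663
  4         2.50         1.6799         6.7195
  5         2.50         1.5209         7.6047
  6     1,002.50       552.1919     3,313.1516
  Σ                    561.5610     3,339.4042
P = 561.5610; D_Mac = 5.94665 yrs; D_mod = 5.38402 yrs.
DV01 ≈ 5.38402 × 561.5610 × 0.0001 = 0.302345.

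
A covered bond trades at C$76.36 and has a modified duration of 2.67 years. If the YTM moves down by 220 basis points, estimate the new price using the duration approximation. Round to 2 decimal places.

Duration approximation: ΔP/P ≈ -D_mod · Δy = -2.67 × (-0.022) = +0.058740.
New price ≈ 76.36 × (1 + 0.058740) = 80.8453864.

C$80.85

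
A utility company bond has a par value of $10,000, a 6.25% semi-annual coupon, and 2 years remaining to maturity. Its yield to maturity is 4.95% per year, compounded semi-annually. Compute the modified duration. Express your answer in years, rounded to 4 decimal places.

1.8659 years

Periodic yield y = 0.02475. First find Macaulay duration:
  t   CF        PV=CF/(1+0.02475)^t    t·PV
  1       312.50       304.9524       304.9524
  2       312.50       297.5871       595.1743
  3       312.50       290.3998       871.1993
  4    10,312.50     9,351.7363    37,406.9453
  Σ                 10,244.6757    39,178.2713
P = 10,244.6757; Macaulay duration = 39,178.2713 / 10,244.6757 = 3.82426 half-year periods = 1.91213 years.
Modified duration = D_Mac / (1 + y) = 1.91213 / 1.02475 = 1.86595 years.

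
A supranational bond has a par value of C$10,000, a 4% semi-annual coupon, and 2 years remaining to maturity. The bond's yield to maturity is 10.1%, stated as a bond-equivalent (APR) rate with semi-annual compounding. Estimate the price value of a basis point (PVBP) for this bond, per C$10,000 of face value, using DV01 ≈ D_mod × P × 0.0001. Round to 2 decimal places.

C$1.65

Periodic yield y = 0.0505.
  t   CF        PV=CF/(1+0.0505)^t    t·PV
  1       200.00       190.3855       190.3855
  2       200.00       181.2333       362.4665
  3       200.00       172.5209       517.5628
  4    10,200.00     8,375.6003    33,502.4013
  Σ                  8,919.7400    34,572.8161
P = 8,919.7400; D_Mac = 3.87599 half-year periods = 1.93799 yrs; D_mod = 1.84483 yrs.
DV01 ≈ 1.84483 × 8,919.7400 × 0.0001 = 1.645541.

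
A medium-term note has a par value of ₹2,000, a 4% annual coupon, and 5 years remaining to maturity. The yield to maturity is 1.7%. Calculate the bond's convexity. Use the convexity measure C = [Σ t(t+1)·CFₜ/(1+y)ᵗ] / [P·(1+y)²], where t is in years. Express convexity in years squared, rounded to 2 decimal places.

With y = 0.017:
  t   CF        PV=CF/(1+0.017)^t    t·PV        t(t+1)·PV
  1        80.00        78.6627        78.6627         157.3255
  2        80.00        77.3478       154.6956         464.0869
  3        80.00        76.0549       228.1647         912.6586
  4        80.00        74.7836       299.1343       1,495.6713
  5     2,080.00     1,911.8709     9,559.3547      57,356.1280
  Σ                  2,218.7199    10,320.0120      60,385.8703
P = 2,218.7199.
Convexity = Σ t(t+1)·PV / [P·(1+y)²] = 60,385.8703 / (2,218.7199 × 1.034289) = 26.31425.

26.31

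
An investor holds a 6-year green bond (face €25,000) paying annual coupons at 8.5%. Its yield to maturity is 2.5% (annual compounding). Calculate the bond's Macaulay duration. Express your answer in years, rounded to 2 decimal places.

Periodic yield y = 0.025. Discount each cash flow and weight by its year:
  t   CF        PV=CF/(1+0.025)^t    t·PV
  1     2,125.00     2,073.1707     2,073.1707
  2     2,125.00     2,022.6056     4,045.2112
  3     2,125.00     1,973.2737     5,919.8212
  4     2,125.00     1,925.1451     7,700.5805
  5     2,125.00     1,878.1904     9,390.9518
  6    27,125.00    23,389.8025   140,338.8149
  Σ                 33,262.1880   169,468.5504
Price P = Σ PV = 33,262.1880.
Macaulay duration = Σ(t·PV) / P = 169,468.5504 / 33,262.1880 = 5.09493 years.

5.09 years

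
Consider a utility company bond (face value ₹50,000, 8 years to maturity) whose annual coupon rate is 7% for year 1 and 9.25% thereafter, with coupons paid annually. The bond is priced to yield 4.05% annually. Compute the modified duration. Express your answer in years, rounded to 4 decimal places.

6.1301 years

Periodic yield y = 0.0405. First find Macaulay duration:
  t   CF        PV=CF/(1+0.0405)^t    t·PV
  1     3,500.00     3,363.7674     3,363.7674
  2     4,625.00     4,271.9638     8,543.9277
  3     4,625.00     4,105.6837    12,317.0510
  4     4,625.00     3,945.8757    15,783.5027
  5     4,625.00     3,792.2880    18,961.4401
  6     4,625.00     3,644.6785    21,868.0712
  7     4,625.00     3,502.8146    24,519.7019
  8    54,625.00    39,760.7688   318,086.1507
  Σ                 66,387.8406   423,443.6127
P = 66,387.8406; Macaulay duration = 423,443.6127 / 66,387.8406 = 6.37833 years.
Modified duration = D_Mac / (1 + y) = 6.37833 / 1.0405 = 6.13006 years.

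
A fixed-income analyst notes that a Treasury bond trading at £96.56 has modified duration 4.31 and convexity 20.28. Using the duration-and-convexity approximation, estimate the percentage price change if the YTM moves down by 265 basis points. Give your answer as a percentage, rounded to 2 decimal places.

+12.13%

Duration effect: -D_mod·Δy = -4.31 × (-0.0265) = +0.114215
Convexity effect: ½·C·(Δy)² = 0.5 × 20.28 × (-0.0265)² = +0.007120815
ΔP/P ≈ +0.114215 + 0.007120815 = +0.121335815
= +12.1335815%.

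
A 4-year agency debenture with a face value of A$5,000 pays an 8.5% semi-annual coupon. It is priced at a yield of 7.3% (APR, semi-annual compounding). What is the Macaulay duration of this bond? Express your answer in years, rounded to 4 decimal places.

Periodic yield y = 0.0365. Discount each cash flow and weight by its period:
  t   CF        PV=CF/(1+0.0365)^t    t·PV
  1       212.50       205.0169       205.0169
  2       212.50       197.7973       395.5946
  3       212.50       190.8319       572.4958
  4       212.50       184.1118       736.4473
  5       212.50       177.6284       888.1420
  6       212.50       171.3733     1,028.2396
  7       212.50       165.3384     1,157.3690
  8     5,212.50     3,912.8357    31,302.6859
  Σ                  5,204.9338    36,285.9911
Price P = Σ PV = 5,204.9338.
Macaulay duration = Σ(t·PV) / P = 36,285.9911 / 5,204.9338 = 6.97146 half-year periods.
In years: 6.97146 / 2 = 3.48573 years.

3.4857 years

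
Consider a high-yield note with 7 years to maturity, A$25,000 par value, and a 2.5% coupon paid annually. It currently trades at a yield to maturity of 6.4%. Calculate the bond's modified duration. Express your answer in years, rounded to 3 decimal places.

Periodic yield y = 0.064. First find Macaulay duration:
  t   CF        PV=CF/(1+0.064)^t    t·PV
  1       625.00       587.4060       587.4060
  2       625.00       552.0733     1,104.1466
  3       625.00       518.8659     1,556.5977
  4       625.00       487.6559     1,950.6237
  5       625.00       458.3232     2,291.6162
  6       625.00       430.7549     2,584.5295
  7    25,625.00    16,598.6389   116,190.4726
  Σ                 19,633.7183   126,265.3925
P = 19,633.7183; Macaulay duration = 126,265.3925 / 19,633.7183 = 6.43105 years.
Modified duration = D_Mac / (1 + y) = 6.43105 / 1.064 = 6.04422 years.

6.044 years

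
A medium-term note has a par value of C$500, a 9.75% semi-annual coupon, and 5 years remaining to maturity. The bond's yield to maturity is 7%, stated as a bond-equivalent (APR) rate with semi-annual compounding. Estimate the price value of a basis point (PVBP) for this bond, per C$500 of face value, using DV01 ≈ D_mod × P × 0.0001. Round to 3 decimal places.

Periodic yield y = 0.035.
  t   CF        PV=CF/(1+0.035)^t    t·PV
  1       24.375        23.5507        23.5507
  2       24.375        22.7543        45.5086
  3       24.375        21.9849        65.9546
  4       24.375        21.2414        84.9656
  5       24.375        20.5231       102.6155
  6       24.375        19.8291       118.9745
  7       24.375        19.1585       134.1097
  8       24.375        18.5107       148.0853
  9       24.375        17.8847       160.9622
  10     524.375       371.7393     3,717.3930
  Σ                    557.1767     4,602.1197
P = 557.1767; D_Mac = 8.25971 half-year periods = 4.12986 yrs; D_mod = 3.99020 yrs.
DV01 ≈ 3.99020 × 557.1767 × 0.0001 = 0.222325.

C$0.222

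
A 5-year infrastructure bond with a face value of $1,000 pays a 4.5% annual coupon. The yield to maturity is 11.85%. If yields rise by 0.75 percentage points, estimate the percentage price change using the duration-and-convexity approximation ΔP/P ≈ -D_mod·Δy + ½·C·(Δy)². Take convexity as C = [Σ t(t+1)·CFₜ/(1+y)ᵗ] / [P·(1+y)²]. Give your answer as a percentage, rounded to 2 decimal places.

-2.96%

With y = 0.1185:
  t   CF        PV=CF/(1+0.1185)^t    t·PV        t(t+1)·PV
  1        45.00        40.2325        40.2325          80.4649
  2        45.00        35.9700        71.9400         215.8200
  3        45.00        32.1591        96.4774         385.9098
  4        45.00        28.7520       115.0081         575.0407
  5     1,045.00       596.9478     2,984.7389      17,908.4337
  Σ                    734.0614     3,308.3970      19,165.6691
P = 734.0614; D_Mac = 4.50698 yrs; D_mod = 4.02948 yrs; C = 20.86986.
Duration effect: -4.02948 × (+0.0075) = -0.030221
Convexity effect: 0.5 × 20.86986 × (0.0075)² = +0.0005870
ΔP/P ≈ -0.030221 + 0.0005870 = -0.029634 = -2.9634%.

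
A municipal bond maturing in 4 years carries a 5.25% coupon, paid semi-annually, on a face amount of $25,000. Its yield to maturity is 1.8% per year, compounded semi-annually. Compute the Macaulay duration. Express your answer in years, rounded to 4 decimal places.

Periodic yield y = 0.009. Discount each cash flow and weight by its period:
  t   CF        PV=CF/(1+0.009)^t    t·PV
  1       656.25       650.3964       650.3964
  2       656.25       644.5951     1,289.1902
  3       656.25       638.8455     1,916.5364
  4       656.25       633.1471     2,532.5886
  5       656.25       627.4996     3,137.4982
  6       656.25       621.9025     3,731.4151
  7       656.25       616.3553     4,314.4873
  8    25,656.25    23,881.6236   191,052.9887
  Σ                 28,314.3652   208,625.1009
Price P = Σ PV = 28,314.3652.
Macaulay duration = Σ(t·PV) / P = 208,625.1009 / 28,314.3652 = 7.36817 half-year periods.
In years: 7.36817 / 2 = 3.68409 years.

3.6841 years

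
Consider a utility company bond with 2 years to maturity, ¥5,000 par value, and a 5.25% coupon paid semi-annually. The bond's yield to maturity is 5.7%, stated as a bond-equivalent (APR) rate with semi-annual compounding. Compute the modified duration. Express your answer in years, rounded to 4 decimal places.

1.8709 years

Periodic yield y = 0.0285. First find Macaulay duration:
  t   CF        PV=CF/(1+0.0285)^t    t·PV
  1       131.25       127.6130       127.6130
  2       131.25       124.0768       248.1537
  3       131.25       120.6386       361.9159
  4     5,131.25     4,585.7037    18,342.8148
  Σ                  4,958.0322    19,080.4974
P = 4,958.0322; Macaulay duration = 19,080.4974 / 4,958.0322 = 3.84840 half-year periods = 1.92420 years.
Modified duration = D_Mac / (1 + y) = 1.92420 / 1.0285 = 1.87088 years.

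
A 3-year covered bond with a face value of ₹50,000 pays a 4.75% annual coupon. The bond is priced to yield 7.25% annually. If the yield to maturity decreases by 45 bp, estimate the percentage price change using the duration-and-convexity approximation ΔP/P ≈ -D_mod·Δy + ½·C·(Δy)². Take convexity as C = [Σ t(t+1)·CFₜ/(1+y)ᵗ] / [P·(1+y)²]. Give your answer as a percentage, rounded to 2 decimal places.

+1.21%

With y = 0.0725:
  t   CF        PV=CF/(1+0.0725)^t    t·PV        t(t+1)·PV
  1     2,375.00     2,214.4522     2,214.4522       4,428.9044
  2     2,375.00     2,064.7573     4,129.5146      12,388.5439
  3    52,375.00    42,455.3214   127,365.9643     509,463.8573
  Σ                 46,734.5310   133,709.9312     526,281.3056
P = 46,734.5310; D_Mac = 2.86105 yrs; D_mod = 2.66765 yrs; C = 9.79006.
Duration effect: -2.66765 × (-0.0045) = +0.012004
Convexity effect: 0.5 × 9.79006 × (-0.0045)² = +0.0000991
ΔP/P ≈ +0.012004 + 0.0000991 = +0.012104 = +1.2104%.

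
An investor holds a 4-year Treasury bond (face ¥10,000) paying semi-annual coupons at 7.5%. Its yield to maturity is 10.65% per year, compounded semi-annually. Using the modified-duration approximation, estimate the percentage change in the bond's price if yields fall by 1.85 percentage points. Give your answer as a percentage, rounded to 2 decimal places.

Periodic yield y = 0.05325. Modified duration first:
  t   CF        PV=CF/(1+0.05325)^t    t·PV
  1       375.00       356.0408       356.0408
  2       375.00       338.0402       676.0804
  3       375.00       320.9496       962.8489
  4       375.00       304.7231     1,218.8925
  5       375.00       289.3170     1,446.5849
  6       375.00       274.6898     1,648.1385
  7       375.00       260.8020     1,825.6143
  8    10,375.00     6,850.7223    54,805.7784
  Σ                  8,995.2848    62,939.9786
P = 8,995.2848; D_Mac = 6.99700 half-year periods = 3.49850 yrs; D_mod = 3.49850/(1+0.05325) = 3.32162 yrs.
ΔP/P ≈ -D_mod · Δy = -3.32162 × (-0.0185) = +0.061450 = +6.1450%.

+6.15%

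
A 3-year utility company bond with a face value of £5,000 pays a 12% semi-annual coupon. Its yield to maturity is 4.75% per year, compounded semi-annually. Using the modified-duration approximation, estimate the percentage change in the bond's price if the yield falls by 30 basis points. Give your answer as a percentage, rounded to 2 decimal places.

Periodic yield y = 0.02375. Modified duration first:
  t   CF        PV=CF/(1+0.02375)^t    t·PV
  1       300.00       293.0403       293.0403
  2       300.00       286.2420       572.4841
  3       300.00       279.6015       838.8045
  4       300.00       273.1150     1,092.4601
  5       300.00       266.7790     1,333.8951
  6     5,300.00     4,603.7569    27,622.5413
  Σ                  6,002.5348    31,753.2254
P = 6,002.5348; D_Mac = 5.28997 half-year periods = 2.64498 yrs; D_mod = 2.64498/(1+0.02375) = 2.58362 yrs.
ΔP/P ≈ -D_mod · Δy = -2.58362 × (-0.003) = +0.007751 = +0.7751%.

+0.78%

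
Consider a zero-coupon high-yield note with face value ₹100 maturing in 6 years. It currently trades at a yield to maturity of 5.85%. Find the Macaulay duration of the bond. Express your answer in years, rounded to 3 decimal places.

6.000 years

A zero-coupon bond has a single cash flow at maturity, so its Macaulay duration equals its maturity: 6 years.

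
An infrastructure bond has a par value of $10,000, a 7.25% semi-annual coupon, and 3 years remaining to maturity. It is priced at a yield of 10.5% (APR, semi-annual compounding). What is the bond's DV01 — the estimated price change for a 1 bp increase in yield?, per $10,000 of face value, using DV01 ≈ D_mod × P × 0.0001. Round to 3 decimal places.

$2.387

Periodic yield y = 0.0525.
  t   CF        PV=CF/(1+0.0525)^t    t·PV
  1       362.50       344.4181       344.4181
  2       362.50       327.2381       654.4761
  3       362.50       310.9150       932.7450
  4       362.50       295.4062     1,181.6248
  5       362.50       280.6710     1,403.3548
  6    10,362.50     7,623.1053    45,738.6316
  Σ                  9,181.7535    50,255.2504
P = 9,181.7535; D_Mac = 5.47338 half-year periods = 2.73669 yrs; D_mod = 2.60018 yrs.
DV01 ≈ 2.60018 × 9,181.7535 × 0.0001 = 2.387423.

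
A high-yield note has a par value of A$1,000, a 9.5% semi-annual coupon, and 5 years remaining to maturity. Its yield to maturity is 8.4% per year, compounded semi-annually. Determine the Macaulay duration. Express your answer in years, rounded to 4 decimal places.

Periodic yield y = 0.042. Discount each cash flow and weight by its period:
  t   CF        PV=CF/(1+0.042)^t    t·PV
  1        47.50        45.5854        45.5854
  2        47.50        43.7480        87.4960
  3        47.50        41.9846       125.9539
  4        47.50        40.2924       161.1695
  5        47.50        38.6683       193.3415
  6        47.50        37.1097       222.6581
  7        47.50        35.6139       249.2973
  8        47.50        34.1784       273.4273
  9        47.50        32.8008       295.2070
  10    1,047.50       694.1876     6,941.8758
  Σ                  1,044.1691     8,596.0118
Price P = Σ PV = 1,044.1691.
Macaulay duration = Σ(t·PV) / P = 8,596.0118 / 1,044.1691 = 8.23239 half-year periods.
In years: 8.23239 / 2 = 4.11620 years.

4.1162 years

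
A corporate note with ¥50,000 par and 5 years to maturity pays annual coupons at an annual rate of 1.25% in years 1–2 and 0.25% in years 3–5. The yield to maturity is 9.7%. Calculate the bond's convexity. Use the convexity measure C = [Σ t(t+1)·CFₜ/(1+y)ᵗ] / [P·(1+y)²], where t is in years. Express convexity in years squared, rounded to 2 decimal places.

24.14

With y = 0.097:
  t   CF        PV=CF/(1+0.097)^t    t·PV        t(t+1)·PV
  1       625.00       569.7356       569.7356       1,139.4713
  2       625.00       519.3579     1,038.7158       3,116.1475
  3       125.00        94.6870       284.0609       1,136.2434
  4       125.00        86.3144       345.2578       1,726.2890
  5    50,125.00    31,551.5899   157,757.9493     946,547.6955
  Σ                 32,821.6848   159,995.7194     953,665.8467
P = 32,821.6848.
Convexity = Σ t(t+1)·PV / [P·(1+y)²] = 953,665.8467 / (32,821.6848 × 1.203409) = 24.14472.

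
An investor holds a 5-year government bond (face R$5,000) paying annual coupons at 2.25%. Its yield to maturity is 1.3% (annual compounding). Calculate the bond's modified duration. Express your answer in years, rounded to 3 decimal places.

Periodic yield y = 0.013. First find Macaulay duration:
  t   CF        PV=CF/(1+0.013)^t    t·PV
  1       112.50       111.0563       111.0563
  2       112.50       109.6311       219.2621
  3       112.50       108.2242       324.6725
  4       112.50       106.8353       427.3412
  5     5,112.50     4,792.7645    23,963.8227
  Σ                  5,228.5113    25,046.1548
P = 5,228.5113; Macaulay duration = 25,046.1548 / 5,228.5113 = 4.79030 years.
Modified duration = D_Mac / (1 + y) = 4.79030 / 1.013 = 4.72883 years.

4.729 years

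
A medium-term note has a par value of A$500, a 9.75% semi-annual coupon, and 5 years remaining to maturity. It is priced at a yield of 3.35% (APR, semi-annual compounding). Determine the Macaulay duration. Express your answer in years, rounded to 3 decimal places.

Periodic yield y = 0.01675. Discount each cash flow and weight by its period:
  t   CF        PV=CF/(1+0.01675)^t    t·PV
  1       24.375        23.9734        23.9734
  2       24.375        23.5785        47.1570
  3       24.375        23.1901        69.5702
  4       24.375        22.8080        91.2321
  5       24.375        22.4323       112.1615
  6       24.375        22.0627       132.3765
  7       24.375        21.6993       151.8950
  8       24.375        21.3418       170.7345
  9       24.375        20.9902       188.9120
  10     524.375       444.1198     4,441.1983
  Σ                    646.1962     5,429.2105
Price P = Σ PV = 646.1962.
Macaulay duration = Σ(t·PV) / P = 5,429.2105 / 646.1962 = 8.40180 half-year periods.
In years: 8.40180 / 2 = 4.20090 years.

4.201 years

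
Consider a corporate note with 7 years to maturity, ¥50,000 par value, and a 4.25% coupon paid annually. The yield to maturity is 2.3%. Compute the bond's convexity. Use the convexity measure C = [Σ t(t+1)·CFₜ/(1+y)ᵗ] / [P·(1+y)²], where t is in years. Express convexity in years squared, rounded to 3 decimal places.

45.930

With y = 0.023:
  t   CF        PV=CF/(1+0.023)^t    t·PV        t(t+1)·PV
  1     2,125.00     2,077.2239     2,077.2239       4,154.4477
  2     2,125.00     2,030.5218     4,061.0437      12,183.1311
  3     2,125.00     1,984.8698     5,954.6095      23,818.4381
  4     2,125.00     1,940.2442     7,760.9769      38,804.8845
  5     2,125.00     1,896.6219     9,483.1096      56,898.6576
  6     2,125.00     1,853.9804    11,123.8822      77,867.1756
  7    52,125.00    44,454.5923   311,182.1464   2,489,457.1710
  Σ                 56,238.0544   351,642.9922   2,703,183.9057
P = 56,238.0544.
Convexity = Σ t(t+1)·PV / [P·(1+y)²] = 2,703,183.9057 / (56,238.0544 × 1.046529) = 45.92975.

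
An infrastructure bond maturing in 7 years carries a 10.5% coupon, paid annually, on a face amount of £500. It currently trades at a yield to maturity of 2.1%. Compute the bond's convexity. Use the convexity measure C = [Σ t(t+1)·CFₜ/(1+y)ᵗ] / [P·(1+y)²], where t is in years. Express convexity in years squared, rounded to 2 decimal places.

With y = 0.021:
  t   CF        PV=CF/(1+0.021)^t    t·PV        t(t+1)·PV
  1        52.50        51.4202        51.4202         102.8404
  2        52.50        50.3626       100.7251         302.1754
  3        52.50        49.3267       147.9801         591.9204
  4        52.50        48.3121       193.2486         966.2429
  5        52.50        47.3185       236.5923       1,419.5538
  6        52.50        46.3452       278.0713       1,946.4988
  7       552.50       477.6965     3,343.8757      26,751.0058
  Σ                    770.7818     4,351.9133      32,080.2374
P = 770.7818.
Convexity = Σ t(t+1)·PV / [P·(1+y)²] = 32,080.2374 / (770.7818 × 1.042441) = 39.92589.

39.93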